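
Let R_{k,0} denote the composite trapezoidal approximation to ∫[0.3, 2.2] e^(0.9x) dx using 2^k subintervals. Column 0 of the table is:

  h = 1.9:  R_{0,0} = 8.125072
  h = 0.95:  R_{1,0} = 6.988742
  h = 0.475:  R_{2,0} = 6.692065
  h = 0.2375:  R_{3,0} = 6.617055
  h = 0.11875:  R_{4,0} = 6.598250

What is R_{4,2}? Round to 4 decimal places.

Richardson extrapolation on the trapezoidal column (denominator 4−1=3):
R_{3,1} = 6.617055 + (6.617055 − 6.692065)/3 = 6.592052
R_{4,1} = (4·6.598250 − 6.617055) / 3 = 6.591982
R_{4,2} = (16·6.591982 − 6.592052) / 15 = 6.591977

6.5920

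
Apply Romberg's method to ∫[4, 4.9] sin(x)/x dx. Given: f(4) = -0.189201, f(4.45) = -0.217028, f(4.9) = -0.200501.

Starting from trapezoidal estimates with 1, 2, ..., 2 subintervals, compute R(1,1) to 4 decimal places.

-0.1887

R(0,0) (trapezoid, 1 panel, h=0.9000): -0.175366
R(1,0) (trapezoid, 2 panels, h=0.4500): -0.185346
R(1,1) = -0.185346 + (-0.185346 − (-0.175366))/3 = -0.188673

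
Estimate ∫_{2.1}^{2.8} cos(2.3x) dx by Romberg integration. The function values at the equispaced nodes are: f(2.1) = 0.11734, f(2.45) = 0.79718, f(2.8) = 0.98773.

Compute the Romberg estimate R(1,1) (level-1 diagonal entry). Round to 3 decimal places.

R(0,0) (trapezoid, 1 panel, h=0.7000): 0.38677
R(1,0) (trapezoid, 2 panels, h=0.3500): 0.47240
R(1,1) = 0.47240 + (0.47240 − 0.38677)/3 = 0.50094

0.501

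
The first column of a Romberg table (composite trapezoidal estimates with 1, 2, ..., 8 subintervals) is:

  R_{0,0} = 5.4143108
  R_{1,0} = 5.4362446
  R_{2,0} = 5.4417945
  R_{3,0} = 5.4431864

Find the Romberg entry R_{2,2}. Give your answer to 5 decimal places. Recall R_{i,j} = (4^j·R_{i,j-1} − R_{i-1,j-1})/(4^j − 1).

5.44365

R_{1,1} = (4·5.4362446 − 5.4143108) / 3 = 5.4435559
R_{2,1} = 5.4417945 + (5.4417945 − 5.4362446)/3 = 5.4436445
R_{2,2} = 5.4436445 + (5.4436445 − 5.4435559)/15 = 5.4436504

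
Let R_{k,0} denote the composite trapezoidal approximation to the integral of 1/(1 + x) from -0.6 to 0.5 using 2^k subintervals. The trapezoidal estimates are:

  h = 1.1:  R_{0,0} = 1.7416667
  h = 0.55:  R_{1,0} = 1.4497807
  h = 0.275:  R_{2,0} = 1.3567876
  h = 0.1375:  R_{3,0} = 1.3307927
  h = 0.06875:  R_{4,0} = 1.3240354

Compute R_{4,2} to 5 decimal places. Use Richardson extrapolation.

1.32176

R_{3,1} = (4·1.3307927 − 1.3567876) / 3 = 1.3221277
R_{4,1} = (4·1.3240354 − 1.3307927) / 3 = 1.3217830
R_{4,2} = 1.3217830 + (1.3217830 − 1.3221277)/15 = 1.3217600
(Column j=1 coincides with Simpson's rule on the same nodes.)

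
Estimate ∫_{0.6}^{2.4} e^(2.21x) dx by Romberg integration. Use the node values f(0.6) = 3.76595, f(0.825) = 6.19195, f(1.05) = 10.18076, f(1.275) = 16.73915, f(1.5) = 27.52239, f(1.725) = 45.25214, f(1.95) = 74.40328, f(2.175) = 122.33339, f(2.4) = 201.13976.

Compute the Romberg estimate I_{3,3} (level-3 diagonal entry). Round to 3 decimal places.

I_{0,0} (trapezoid, 1 panel, h=1.8000): 184.41514
I_{1,0} (trapezoid, 2 panels, h=0.9000): 116.97772
I_{2,0} (trapezoid, 4 panels, h=0.4500): 96.55168
I_{3,0} (trapezoid, 8 panels, h=0.2250): 91.14208
I_{1,1} = 116.97772 + (116.97772 − 184.41514)/3 = 94.49858
I_{2,1} = 96.55168 + (96.55168 − 116.97772)/3 = 89.74300
I_{3,1} = 91.14208 + (91.14208 − 96.55168)/3 = 89.33888
I_{2,2} = 89.74300 + (89.74300 − 94.49858)/15 = 89.42596
I_{3,2} = 89.33888 + (89.33888 − 89.74300)/15 = 89.31194
I_{3,3} = 89.31194 + (89.31194 − 89.42596)/63 = 89.31013

89.310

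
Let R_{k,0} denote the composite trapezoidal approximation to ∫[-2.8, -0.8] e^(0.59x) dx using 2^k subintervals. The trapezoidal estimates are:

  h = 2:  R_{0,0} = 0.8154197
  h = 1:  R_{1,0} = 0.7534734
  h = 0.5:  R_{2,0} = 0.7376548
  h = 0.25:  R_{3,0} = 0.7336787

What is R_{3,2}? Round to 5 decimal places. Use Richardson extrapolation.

Richardson extrapolation on the trapezoidal column (denominator 4−1=3):
R_{2,1} = (4·0.7376548 − 0.7534734) / 3 = 0.7323819
R_{3,1} = (4·0.7336787 − 0.7376548) / 3 = 0.7323533
R_{3,2} = 0.7323533 + (0.7323533 − 0.7323819)/15 = 0.7323514

0.73235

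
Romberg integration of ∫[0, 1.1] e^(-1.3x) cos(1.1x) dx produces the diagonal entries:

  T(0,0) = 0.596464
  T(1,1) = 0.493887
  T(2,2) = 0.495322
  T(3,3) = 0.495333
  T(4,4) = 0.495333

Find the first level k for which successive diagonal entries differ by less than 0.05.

|T(1,1) − T(0,0)| = 0.102577 ≥ 0.05
|T(2,2) − T(1,1)| = 0.001435 < 0.05

k = 2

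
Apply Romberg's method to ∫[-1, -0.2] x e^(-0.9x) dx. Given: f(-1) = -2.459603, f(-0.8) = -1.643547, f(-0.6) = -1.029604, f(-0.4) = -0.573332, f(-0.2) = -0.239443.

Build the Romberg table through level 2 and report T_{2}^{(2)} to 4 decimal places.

-0.9083

T_{0}^{(0)} (trapezoid, 1 panel, h=0.8000): -1.079618
T_{1}^{(0)} (trapezoid, 2 panels, h=0.4000): -0.951651
T_{2}^{(0)} (trapezoid, 4 panels, h=0.2000): -0.919201
T_{1}^{(1)} = -0.951651 + (-0.951651 − (-1.079618))/3 = -0.908995
T_{2}^{(1)} = -0.919201 + (-0.919201 − (-0.951651))/3 = -0.908384
T_{2}^{(2)} = -0.908384 + (-0.908384 − (-0.908995))/15 = -0.908343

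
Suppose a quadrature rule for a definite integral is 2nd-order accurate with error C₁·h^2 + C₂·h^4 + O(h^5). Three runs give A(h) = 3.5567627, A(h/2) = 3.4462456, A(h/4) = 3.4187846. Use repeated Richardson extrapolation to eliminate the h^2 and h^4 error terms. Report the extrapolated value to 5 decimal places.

First eliminate the h^2 term (factor 2^2 = 4):
  B₁ = (4·3.4462456 − 3.5567627)/3 = 3.4094066
  B₂ = (4·3.4187846 − 3.4462456)/3 = 3.4096309
Then eliminate the h^4 term (factor 2^4 = 16):
  (16·3.4096309 − 3.4094066)/15 = 3.4096459

3.40965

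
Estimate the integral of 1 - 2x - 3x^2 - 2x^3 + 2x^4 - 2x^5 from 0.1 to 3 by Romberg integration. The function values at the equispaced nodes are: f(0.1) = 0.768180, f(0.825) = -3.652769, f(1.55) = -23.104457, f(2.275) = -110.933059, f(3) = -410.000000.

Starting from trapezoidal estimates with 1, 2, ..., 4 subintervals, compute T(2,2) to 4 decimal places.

T(0,0) (trapezoid, 1 panel, h=2.9000): -593.386139
T(1,0) (trapezoid, 2 panels, h=1.4500): -330.194532
T(2,0) (trapezoid, 4 panels, h=0.7250): -248.171991
T(1,1) = -330.194532 + (-330.194532 − (-593.386139))/3 = -242.463996
T(2,1) = -248.171991 + (-248.171991 − (-330.194532))/3 = -220.831144
T(2,2) = -220.831144 + (-220.831144 − (-242.463996))/15 = -219.388954

-219.3890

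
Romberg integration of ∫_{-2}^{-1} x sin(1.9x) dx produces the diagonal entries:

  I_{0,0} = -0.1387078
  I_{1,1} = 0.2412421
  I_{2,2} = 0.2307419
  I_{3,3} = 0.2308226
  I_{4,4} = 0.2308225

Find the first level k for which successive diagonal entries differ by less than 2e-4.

|I_{1,1} − I_{0,0}| = 0.3799499 ≥ 2e-4
|I_{2,2} − I_{1,1}| = 0.0105002 ≥ 2e-4
|I_{3,3} − I_{2,2}| = 0.0000807 < 2e-4

k = 3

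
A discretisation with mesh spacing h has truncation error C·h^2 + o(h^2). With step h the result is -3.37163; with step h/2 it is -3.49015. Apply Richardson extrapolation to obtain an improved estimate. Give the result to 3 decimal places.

The leading error scales as h^2; refining by a factor of 2 reduces it by 2^2 = 4.
Extrapolated value = (4·A(h/2) − A(h)) / (4 − 1)
= (4·(-3.49015) − (-3.37163)) / 3
= -10.58897 / 3 = -3.52966

-3.530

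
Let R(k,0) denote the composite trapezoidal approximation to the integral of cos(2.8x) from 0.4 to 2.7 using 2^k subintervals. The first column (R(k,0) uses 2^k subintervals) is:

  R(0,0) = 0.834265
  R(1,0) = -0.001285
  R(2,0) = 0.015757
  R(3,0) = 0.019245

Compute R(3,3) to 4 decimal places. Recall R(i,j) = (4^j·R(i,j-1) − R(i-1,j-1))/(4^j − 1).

0.0200

Richardson extrapolation on the trapezoidal column (denominator 4−1=3):
R(1,1) = -0.001285 + (-0.001285 − 0.834265)/3 = -0.279802
R(2,1) = (4·0.015757 − (-0.001285)) / 3 = 0.021438
R(3,1) = 0.019245 + (0.019245 − 0.015757)/3 = 0.020408
R(2,2) = (16·0.021438 − (-0.279802)) / 15 = 0.041521
R(3,2) = (16·0.020408 − 0.021438) / 15 = 0.020339
R(3,3) = 0.020339 + (0.020339 − 0.041521)/63 = 0.020003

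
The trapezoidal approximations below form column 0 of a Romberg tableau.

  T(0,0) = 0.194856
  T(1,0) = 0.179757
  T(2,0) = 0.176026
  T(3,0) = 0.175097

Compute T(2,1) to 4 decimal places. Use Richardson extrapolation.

T(2,1) = (4·0.176026 − 0.179757) / 3 = 0.174782

0.1748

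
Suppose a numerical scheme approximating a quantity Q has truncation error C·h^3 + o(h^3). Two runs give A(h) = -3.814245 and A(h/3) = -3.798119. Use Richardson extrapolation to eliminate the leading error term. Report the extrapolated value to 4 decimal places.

-3.7975

Extrapolated value = (27·A(h/3) − A(h)) / (27 − 1)
= (27·(-3.798119) − (-3.814245)) / 26
= -98.734968 / 26 = -3.797499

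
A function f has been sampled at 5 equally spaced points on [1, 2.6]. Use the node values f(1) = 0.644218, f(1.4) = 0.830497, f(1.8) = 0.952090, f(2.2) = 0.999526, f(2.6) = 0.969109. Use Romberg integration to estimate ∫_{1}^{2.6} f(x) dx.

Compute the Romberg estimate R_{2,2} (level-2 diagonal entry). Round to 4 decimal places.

1.4450

R_{0,0} (trapezoid, 1 panel, h=1.6000): 1.290662
R_{1,0} (trapezoid, 2 panels, h=0.8000): 1.407003
R_{2,0} (trapezoid, 4 panels, h=0.4000): 1.435511
R_{1,1} = 1.407003 + (1.407003 − 1.290662)/3 = 1.445783
R_{2,1} = 1.435511 + (1.435511 − 1.407003)/3 = 1.445014
R_{2,2} = 1.445014 + (1.445014 − 1.445783)/15 = 1.444963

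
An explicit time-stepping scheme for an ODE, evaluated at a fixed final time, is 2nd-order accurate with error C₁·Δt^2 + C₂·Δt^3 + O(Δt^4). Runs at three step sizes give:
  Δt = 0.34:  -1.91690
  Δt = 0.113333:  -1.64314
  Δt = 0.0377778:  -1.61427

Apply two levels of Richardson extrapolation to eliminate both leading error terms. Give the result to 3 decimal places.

First eliminate the Δt^2 term (factor 3^2 = 9):
  B₁ = (9·(-1.64314) − (-1.91690))/8 = -1.60892
  B₂ = (9·(-1.61427) − (-1.64314))/8 = -1.61066
Then eliminate the Δt^3 term (factor 3^3 = 27):
  (27·(-1.61066) − (-1.60892))/26 = -1.61073

-1.611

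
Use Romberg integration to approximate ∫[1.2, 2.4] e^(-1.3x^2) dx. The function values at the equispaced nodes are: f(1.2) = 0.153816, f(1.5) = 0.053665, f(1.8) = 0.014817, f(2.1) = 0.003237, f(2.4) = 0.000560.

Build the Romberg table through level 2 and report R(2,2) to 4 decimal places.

R(0,0) (trapezoid, 1 panel, h=1.2000): 0.092626
R(1,0) (trapezoid, 2 panels, h=0.6000): 0.055203
R(2,0) (trapezoid, 4 panels, h=0.3000): 0.044672
R(1,1) = 0.055203 + (0.055203 − 0.092626)/3 = 0.042729
R(2,1) = 0.044672 + (0.044672 − 0.055203)/3 = 0.041162
R(2,2) = 0.041162 + (0.041162 − 0.042729)/15 = 0.041058

0.0411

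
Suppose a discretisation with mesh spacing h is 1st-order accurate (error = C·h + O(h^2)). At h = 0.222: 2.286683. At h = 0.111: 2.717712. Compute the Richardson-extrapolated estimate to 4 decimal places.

3.1487

The leading error scales as h; refining by a factor of 2 reduces it by 2^1 = 2.
Extrapolated value = (2·A(h/2) − A(h)) / (2 − 1)
= (2·2.717712 − 2.286683) / 1
= 3.148741 / 1 = 3.148741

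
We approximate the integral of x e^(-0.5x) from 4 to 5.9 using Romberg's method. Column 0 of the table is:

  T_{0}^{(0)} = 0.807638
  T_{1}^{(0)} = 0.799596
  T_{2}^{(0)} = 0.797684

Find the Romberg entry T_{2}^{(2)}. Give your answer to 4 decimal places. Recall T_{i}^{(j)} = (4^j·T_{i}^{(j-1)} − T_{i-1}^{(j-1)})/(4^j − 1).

0.7971

Richardson extrapolation on the trapezoidal column (denominator 4−1=3):
T_{1}^{(1)} = 0.799596 + (0.799596 − 0.807638)/3 = 0.796915
T_{2}^{(1)} = (4·0.797684 − 0.799596) / 3 = 0.797047
T_{2}^{(2)} = (16·0.797047 − 0.796915) / 15 = 0.797056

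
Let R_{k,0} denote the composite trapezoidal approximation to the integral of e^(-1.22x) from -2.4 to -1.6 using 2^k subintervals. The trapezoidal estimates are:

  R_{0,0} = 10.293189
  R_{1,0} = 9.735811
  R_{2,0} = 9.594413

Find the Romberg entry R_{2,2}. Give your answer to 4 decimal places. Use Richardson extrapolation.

R_{1,1} = 9.735811 + (9.735811 − 10.293189)/3 = 9.550018
R_{2,1} = 9.594413 + (9.594413 − 9.735811)/3 = 9.547280
R_{2,2} = (16·9.547280 − 9.550018) / 15 = 9.547097

9.5471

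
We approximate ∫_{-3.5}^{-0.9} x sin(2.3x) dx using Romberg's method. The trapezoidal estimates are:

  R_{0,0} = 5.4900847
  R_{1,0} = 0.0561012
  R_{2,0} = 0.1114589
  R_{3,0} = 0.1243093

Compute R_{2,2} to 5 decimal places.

0.25559

Richardson extrapolation on the trapezoidal column (denominator 4−1=3):
R_{1,1} = (4·0.0561012 − 5.4900847) / 3 = -1.7552266
R_{2,1} = (4·0.1114589 − 0.0561012) / 3 = 0.1299115
R_{2,2} = (16·0.1299115 − (-1.7552266)) / 15 = 0.2555874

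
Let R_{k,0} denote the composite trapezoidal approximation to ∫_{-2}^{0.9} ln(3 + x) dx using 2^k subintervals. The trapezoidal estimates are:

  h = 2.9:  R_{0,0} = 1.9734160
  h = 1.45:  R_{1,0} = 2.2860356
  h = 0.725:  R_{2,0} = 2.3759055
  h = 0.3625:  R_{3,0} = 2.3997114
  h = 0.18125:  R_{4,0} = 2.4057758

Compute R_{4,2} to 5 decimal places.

Richardson extrapolation on the trapezoidal column (denominator 4−1=3):
R_{3,1} = (4·2.3997114 − 2.3759055) / 3 = 2.4076467
R_{4,1} = (4·2.4057758 − 2.3997114) / 3 = 2.4077973
R_{4,2} = 2.4077973 + (2.4077973 − 2.4076467)/15 = 2.4078073

2.40781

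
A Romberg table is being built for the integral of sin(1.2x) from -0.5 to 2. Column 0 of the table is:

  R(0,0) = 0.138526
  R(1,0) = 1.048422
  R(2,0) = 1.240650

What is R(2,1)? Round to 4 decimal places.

1.3047

Richardson extrapolation on the trapezoidal column (denominator 4−1=3):
R(2,1) = (4·1.240650 − 1.048422) / 3 = 1.304726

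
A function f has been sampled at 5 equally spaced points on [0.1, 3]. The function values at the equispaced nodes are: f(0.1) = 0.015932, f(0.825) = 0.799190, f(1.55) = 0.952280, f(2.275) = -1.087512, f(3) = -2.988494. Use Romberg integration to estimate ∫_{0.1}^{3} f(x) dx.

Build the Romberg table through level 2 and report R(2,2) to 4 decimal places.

-0.5996

R(0,0) (trapezoid, 1 panel, h=2.9000): -4.310215
R(1,0) (trapezoid, 2 panels, h=1.4500): -0.774301
R(2,0) (trapezoid, 4 panels, h=0.7250): -0.596184
R(1,1) = -0.774301 + (-0.774301 − (-4.310215))/3 = 0.404337
R(2,1) = -0.596184 + (-0.596184 − (-0.774301))/3 = -0.536812
R(2,2) = -0.536812 + (-0.536812 − 0.404337)/15 = -0.599555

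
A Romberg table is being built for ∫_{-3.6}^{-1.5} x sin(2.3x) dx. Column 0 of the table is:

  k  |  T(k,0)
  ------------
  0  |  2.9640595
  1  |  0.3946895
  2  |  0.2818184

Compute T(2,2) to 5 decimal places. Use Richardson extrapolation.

0.29126

T(1,1) = 0.3946895 + (0.3946895 − 2.9640595)/3 = -0.4617672
T(2,1) = 0.2818184 + (0.2818184 − 0.3946895)/3 = 0.2441947
T(2,2) = 0.2441947 + (0.2441947 − (-0.4617672))/15 = 0.2912588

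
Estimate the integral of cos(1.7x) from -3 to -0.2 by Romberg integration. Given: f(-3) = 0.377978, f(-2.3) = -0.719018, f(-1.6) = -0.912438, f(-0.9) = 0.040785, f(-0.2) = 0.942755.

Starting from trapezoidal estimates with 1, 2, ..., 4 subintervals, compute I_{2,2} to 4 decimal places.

I_{0,0} (trapezoid, 1 panel, h=2.8000): 1.849026
I_{1,0} (trapezoid, 2 panels, h=1.4000): -0.352900
I_{2,0} (trapezoid, 4 panels, h=0.7000): -0.651213
I_{1,1} = -0.352900 + (-0.352900 − 1.849026)/3 = -1.086875
I_{2,1} = -0.651213 + (-0.651213 − (-0.352900))/3 = -0.750651
I_{2,2} = -0.750651 + (-0.750651 − (-1.086875))/15 = -0.728236

-0.7282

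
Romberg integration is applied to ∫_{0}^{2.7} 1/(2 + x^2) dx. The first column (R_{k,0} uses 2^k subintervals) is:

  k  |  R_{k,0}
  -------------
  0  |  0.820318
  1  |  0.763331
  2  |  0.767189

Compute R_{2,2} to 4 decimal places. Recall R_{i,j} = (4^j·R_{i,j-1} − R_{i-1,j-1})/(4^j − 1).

R_{1,1} = (4·0.763331 − 0.820318) / 3 = 0.744335
R_{2,1} = (4·0.767189 − 0.763331) / 3 = 0.768475
R_{2,2} = 0.768475 + (0.768475 − 0.744335)/15 = 0.770084
(Column j=1 coincides with Simpson's rule on the same nodes.)

0.7701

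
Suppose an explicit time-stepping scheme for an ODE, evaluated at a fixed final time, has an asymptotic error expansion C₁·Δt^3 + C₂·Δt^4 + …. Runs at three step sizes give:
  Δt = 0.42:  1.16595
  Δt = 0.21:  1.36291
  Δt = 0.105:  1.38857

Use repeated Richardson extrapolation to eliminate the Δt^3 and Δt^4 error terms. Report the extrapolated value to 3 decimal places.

First eliminate the Δt^3 term (factor 2^3 = 8):
  B₁ = (8·1.36291 − 1.16595)/7 = 1.39105
  B₂ = (8·1.38857 − 1.36291)/7 = 1.39224
Then eliminate the Δt^4 term (factor 2^4 = 16):
  (16·1.39224 − 1.39105)/15 = 1.39232

1.392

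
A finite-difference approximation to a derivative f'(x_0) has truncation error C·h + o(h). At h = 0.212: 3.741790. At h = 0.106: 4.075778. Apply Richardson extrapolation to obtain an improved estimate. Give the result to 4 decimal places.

Extrapolated value = (2·A(h/2) − A(h)) / (2 − 1)
= (2·4.075778 − 3.741790) / 1
= 4.409766 / 1 = 4.409766

4.4098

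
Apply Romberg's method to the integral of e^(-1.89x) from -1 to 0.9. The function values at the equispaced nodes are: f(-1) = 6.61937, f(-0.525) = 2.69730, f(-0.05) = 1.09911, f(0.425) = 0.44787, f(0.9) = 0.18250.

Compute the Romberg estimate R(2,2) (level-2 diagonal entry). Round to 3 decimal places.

R(0,0) (trapezoid, 1 panel, h=1.9000): 6.46178
R(1,0) (trapezoid, 2 panels, h=0.9500): 4.27504
R(2,0) (trapezoid, 4 panels, h=0.4750): 3.63148
R(1,1) = 4.27504 + (4.27504 − 6.46178)/3 = 3.54613
R(2,1) = 3.63148 + (3.63148 − 4.27504)/3 = 3.41696
R(2,2) = 3.41696 + (3.41696 − 3.54613)/15 = 3.40835

3.408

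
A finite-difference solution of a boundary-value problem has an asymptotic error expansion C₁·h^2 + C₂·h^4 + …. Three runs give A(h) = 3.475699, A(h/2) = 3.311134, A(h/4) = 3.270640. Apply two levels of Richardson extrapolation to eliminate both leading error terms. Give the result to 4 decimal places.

3.2572

First eliminate the h^2 term (factor 2^2 = 4):
  B₁ = (4·3.311134 − 3.475699)/3 = 3.256279
  B₂ = (4·3.270640 − 3.311134)/3 = 3.257142
Then eliminate the h^4 term (factor 2^4 = 16):
  (16·3.257142 − 3.256279)/15 = 3.257200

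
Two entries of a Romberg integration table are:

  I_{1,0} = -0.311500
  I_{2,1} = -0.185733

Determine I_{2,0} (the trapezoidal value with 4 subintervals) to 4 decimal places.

From I_{2,1} = (4·I_{2,0} − I_{1,0})/3, solve for I_{2,0}:
4·I_{2,0} = 3·(-0.185733) + (-0.311500) = -0.868699
I_{2,0} = -0.217175

-0.2172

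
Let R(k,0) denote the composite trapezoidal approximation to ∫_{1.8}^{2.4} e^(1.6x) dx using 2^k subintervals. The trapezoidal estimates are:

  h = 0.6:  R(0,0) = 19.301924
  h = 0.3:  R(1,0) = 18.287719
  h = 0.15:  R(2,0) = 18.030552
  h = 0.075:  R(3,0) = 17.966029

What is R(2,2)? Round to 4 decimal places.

17.9445

Richardson extrapolation on the trapezoidal column (denominator 4−1=3):
R(1,1) = 18.287719 + (18.287719 − 19.301924)/3 = 17.949651
R(2,1) = (4·18.030552 − 18.287719) / 3 = 17.944830
R(2,2) = 17.944830 + (17.944830 − 17.949651)/15 = 17.944509
(Column j=1 coincides with Simpson's rule on the same nodes.)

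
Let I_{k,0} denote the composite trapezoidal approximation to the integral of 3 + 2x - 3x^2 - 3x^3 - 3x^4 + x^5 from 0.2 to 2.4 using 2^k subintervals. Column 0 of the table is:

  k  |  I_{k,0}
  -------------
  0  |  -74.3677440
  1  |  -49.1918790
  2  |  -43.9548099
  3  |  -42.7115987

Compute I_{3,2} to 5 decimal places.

-42.30307

I_{2,1} = (4·(-43.9548099) − (-49.1918790)) / 3 = -42.2091202
I_{3,1} = -42.7115987 + (-42.7115987 − (-43.9548099))/3 = -42.2971950
I_{3,2} = -42.2971950 + (-42.2971950 − (-42.2091202))/15 = -42.3030667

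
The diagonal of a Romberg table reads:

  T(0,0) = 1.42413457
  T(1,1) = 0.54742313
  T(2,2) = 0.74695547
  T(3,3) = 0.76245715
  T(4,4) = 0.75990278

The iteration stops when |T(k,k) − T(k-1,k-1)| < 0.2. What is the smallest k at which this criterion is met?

k = 2

|T(1,1) − T(0,0)| = 0.87671144 ≥ 0.2
|T(2,2) − T(1,1)| = 0.19953234 < 0.2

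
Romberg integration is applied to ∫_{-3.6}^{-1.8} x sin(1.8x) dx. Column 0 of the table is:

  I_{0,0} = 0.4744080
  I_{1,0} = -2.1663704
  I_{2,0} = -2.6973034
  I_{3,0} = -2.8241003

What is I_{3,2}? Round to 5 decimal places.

Richardson extrapolation on the trapezoidal column (denominator 4−1=3):
I_{2,1} = -2.6973034 + (-2.6973034 − (-2.1663704))/3 = -2.8742811
I_{3,1} = (4·(-2.8241003) − (-2.6973034)) / 3 = -2.8663659
I_{3,2} = (16·(-2.8663659) − (-2.8742811)) / 15 = -2.8658382

-2.86584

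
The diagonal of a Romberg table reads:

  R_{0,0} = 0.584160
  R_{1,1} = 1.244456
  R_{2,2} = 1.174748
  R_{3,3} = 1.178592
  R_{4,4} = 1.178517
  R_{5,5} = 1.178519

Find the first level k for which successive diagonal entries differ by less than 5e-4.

k = 4

|R_{1,1} − R_{0,0}| = 0.660296 ≥ 5e-4
|R_{2,2} − R_{1,1}| = 0.069708 ≥ 5e-4
|R_{3,3} − R_{2,2}| = 0.003844 ≥ 5e-4
|R_{4,4} − R_{3,3}| = 0.000075 < 5e-4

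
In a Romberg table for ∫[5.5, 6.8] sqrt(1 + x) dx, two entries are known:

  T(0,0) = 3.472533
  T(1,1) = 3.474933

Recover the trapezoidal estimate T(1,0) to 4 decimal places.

3.4743

From T(1,1) = (4·T(1,0) − T(0,0))/3, solve for T(1,0):
4·T(1,0) = 3·3.474933 + 3.472533 = 13.897332
T(1,0) = 3.474333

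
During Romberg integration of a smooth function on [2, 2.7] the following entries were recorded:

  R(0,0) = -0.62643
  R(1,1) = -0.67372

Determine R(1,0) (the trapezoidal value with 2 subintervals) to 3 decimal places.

-0.662

From R(1,1) = (4·R(1,0) − R(0,0))/3, solve for R(1,0):
4·R(1,0) = 3·(-0.67372) + (-0.62643) = -2.64759
R(1,0) = -0.66190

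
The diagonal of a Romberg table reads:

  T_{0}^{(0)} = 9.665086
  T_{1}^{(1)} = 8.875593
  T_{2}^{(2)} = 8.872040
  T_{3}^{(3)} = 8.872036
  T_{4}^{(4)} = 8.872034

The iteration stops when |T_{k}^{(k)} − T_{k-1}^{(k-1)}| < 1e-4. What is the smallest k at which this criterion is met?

k = 3

|T_{1}^{(1)} − T_{0}^{(0)}| = 0.789493 ≥ 1e-4
|T_{2}^{(2)} − T_{1}^{(1)}| = 0.003553 ≥ 1e-4
|T_{3}^{(3)} − T_{2}^{(2)}| = 0.000004 < 1e-4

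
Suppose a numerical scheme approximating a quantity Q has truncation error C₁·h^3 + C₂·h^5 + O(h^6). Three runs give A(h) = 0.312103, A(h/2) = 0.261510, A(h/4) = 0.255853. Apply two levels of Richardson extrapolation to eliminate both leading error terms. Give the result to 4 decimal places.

0.2551

First eliminate the h^3 term (factor 2^3 = 8):
  B₁ = (8·0.261510 − 0.312103)/7 = 0.254282
  B₂ = (8·0.255853 − 0.261510)/7 = 0.255045
Then eliminate the h^5 term (factor 2^5 = 32):
  (32·0.255045 − 0.254282)/31 = 0.255070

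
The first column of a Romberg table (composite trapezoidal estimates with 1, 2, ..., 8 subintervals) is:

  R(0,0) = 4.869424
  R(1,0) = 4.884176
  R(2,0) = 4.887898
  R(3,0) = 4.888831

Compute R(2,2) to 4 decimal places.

Richardson extrapolation on the trapezoidal column (denominator 4−1=3):
R(1,1) = 4.884176 + (4.884176 − 4.869424)/3 = 4.889093
R(2,1) = 4.887898 + (4.887898 − 4.884176)/3 = 4.889139
R(2,2) = 4.889139 + (4.889139 − 4.889093)/15 = 4.889142
(Column j=1 coincides with Simpson's rule on the same nodes.)

4.8891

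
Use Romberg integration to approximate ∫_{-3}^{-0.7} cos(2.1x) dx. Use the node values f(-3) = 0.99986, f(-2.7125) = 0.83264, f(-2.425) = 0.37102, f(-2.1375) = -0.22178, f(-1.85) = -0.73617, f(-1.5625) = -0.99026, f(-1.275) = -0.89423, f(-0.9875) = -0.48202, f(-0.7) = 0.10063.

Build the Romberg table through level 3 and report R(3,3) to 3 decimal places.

R(0,0) (trapezoid, 1 panel, h=2.3000): 1.26556
R(1,0) (trapezoid, 2 panels, h=1.1500): -0.21381
R(2,0) (trapezoid, 4 panels, h=0.5750): -0.40775
R(3,0) (trapezoid, 8 panels, h=0.2875): -0.45153
R(1,1) = -0.21381 + (-0.21381 − 1.26556)/3 = -0.70693
R(2,1) = -0.40775 + (-0.40775 − (-0.21381))/3 = -0.47240
R(3,1) = -0.45153 + (-0.45153 − (-0.40775))/3 = -0.46612
R(2,2) = -0.47240 + (-0.47240 − (-0.70693))/15 = -0.45676
R(3,2) = -0.46612 + (-0.46612 − (-0.47240))/15 = -0.46570
R(3,3) = -0.46570 + (-0.46570 − (-0.45676))/63 = -0.46584

-0.466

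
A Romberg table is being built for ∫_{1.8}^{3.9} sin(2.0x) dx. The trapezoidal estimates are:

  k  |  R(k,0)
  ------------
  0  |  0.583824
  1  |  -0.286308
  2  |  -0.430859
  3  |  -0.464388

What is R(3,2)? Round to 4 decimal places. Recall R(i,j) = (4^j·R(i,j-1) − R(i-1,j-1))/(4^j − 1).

Richardson extrapolation on the trapezoidal column (denominator 4−1=3):
R(2,1) = -0.430859 + (-0.430859 − (-0.286308))/3 = -0.479043
R(3,1) = -0.464388 + (-0.464388 − (-0.430859))/3 = -0.475564
R(3,2) = (16·(-0.475564) − (-0.479043)) / 15 = -0.475332

-0.4753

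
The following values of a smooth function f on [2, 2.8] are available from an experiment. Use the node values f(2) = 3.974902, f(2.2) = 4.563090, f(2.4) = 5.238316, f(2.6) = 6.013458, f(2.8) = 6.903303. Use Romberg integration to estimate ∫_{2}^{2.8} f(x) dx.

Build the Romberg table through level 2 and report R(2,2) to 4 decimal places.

R(0,0) (trapezoid, 1 panel, h=0.8000): 4.351282
R(1,0) (trapezoid, 2 panels, h=0.4000): 4.270967
R(2,0) (trapezoid, 4 panels, h=0.2000): 4.250793
R(1,1) = 4.270967 + (4.270967 − 4.351282)/3 = 4.244195
R(2,1) = 4.250793 + (4.250793 − 4.270967)/3 = 4.244068
R(2,2) = 4.244068 + (4.244068 − 4.244195)/15 = 4.244060

4.2441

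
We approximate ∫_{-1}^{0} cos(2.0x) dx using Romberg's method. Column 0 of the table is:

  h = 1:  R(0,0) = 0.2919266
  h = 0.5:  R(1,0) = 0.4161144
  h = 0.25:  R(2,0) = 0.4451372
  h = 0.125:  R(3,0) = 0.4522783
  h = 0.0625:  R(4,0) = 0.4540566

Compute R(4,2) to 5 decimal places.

0.45465

Richardson extrapolation on the trapezoidal column (denominator 4−1=3):
R(3,1) = (4·0.4522783 − 0.4451372) / 3 = 0.4546587
R(4,1) = (4·0.4540566 − 0.4522783) / 3 = 0.4546494
R(4,2) = (16·0.4546494 − 0.4546587) / 15 = 0.4546488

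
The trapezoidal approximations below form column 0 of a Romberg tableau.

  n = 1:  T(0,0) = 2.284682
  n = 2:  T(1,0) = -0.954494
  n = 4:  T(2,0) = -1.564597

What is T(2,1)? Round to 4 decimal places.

T(2,1) = -1.564597 + (-1.564597 − (-0.954494))/3 = -1.767965
(Column j=1 coincides with Simpson's rule on the same nodes.)

-1.7680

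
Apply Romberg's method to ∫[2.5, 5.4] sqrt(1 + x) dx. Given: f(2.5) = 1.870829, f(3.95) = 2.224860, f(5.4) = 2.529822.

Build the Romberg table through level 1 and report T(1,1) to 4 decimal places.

T(0,0) (trapezoid, 1 panel, h=2.9000): 6.380944
T(1,0) (trapezoid, 2 panels, h=1.4500): 6.416519
T(1,1) = 6.416519 + (6.416519 − 6.380944)/3 = 6.428377

6.4284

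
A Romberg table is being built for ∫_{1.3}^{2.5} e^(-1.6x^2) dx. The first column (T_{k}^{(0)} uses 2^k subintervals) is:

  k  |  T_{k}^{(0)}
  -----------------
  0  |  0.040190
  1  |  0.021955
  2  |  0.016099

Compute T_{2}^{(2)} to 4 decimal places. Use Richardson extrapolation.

Richardson extrapolation on the trapezoidal column (denominator 4−1=3):
T_{1}^{(1)} = 0.021955 + (0.021955 − 0.040190)/3 = 0.015877
T_{2}^{(1)} = 0.016099 + (0.016099 − 0.021955)/3 = 0.014147
T_{2}^{(2)} = 0.014147 + (0.014147 − 0.015877)/15 = 0.014032

0.0140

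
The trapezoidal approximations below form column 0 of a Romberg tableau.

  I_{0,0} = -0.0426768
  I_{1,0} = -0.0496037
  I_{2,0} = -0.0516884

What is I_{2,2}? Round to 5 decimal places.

Richardson extrapolation on the trapezoidal column (denominator 4−1=3):
I_{1,1} = (4·(-0.0496037) − (-0.0426768)) / 3 = -0.0519127
I_{2,1} = (4·(-0.0516884) − (-0.0496037)) / 3 = -0.0523833
I_{2,2} = (16·(-0.0523833) − (-0.0519127)) / 15 = -0.0524147

-0.05241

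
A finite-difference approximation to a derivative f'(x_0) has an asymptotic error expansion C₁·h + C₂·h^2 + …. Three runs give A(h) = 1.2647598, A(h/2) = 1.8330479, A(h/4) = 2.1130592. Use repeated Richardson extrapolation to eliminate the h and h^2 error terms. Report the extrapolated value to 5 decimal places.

2.39032

First eliminate the h term (factor 2^1 = 2):
  B₁ = (2·1.8330479 − 1.2647598)/1 = 2.4013360
  B₂ = (2·2.1130592 − 1.8330479)/1 = 2.3930705
Then eliminate the h^2 term (factor 2^2 = 4):
  (4·2.3930705 − 2.4013360)/3 = 2.3903153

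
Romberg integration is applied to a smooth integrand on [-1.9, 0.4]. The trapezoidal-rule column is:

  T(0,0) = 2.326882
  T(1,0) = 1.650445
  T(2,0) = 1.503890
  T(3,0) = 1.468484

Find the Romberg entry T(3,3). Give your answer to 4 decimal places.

Richardson extrapolation on the trapezoidal column (denominator 4−1=3):
T(1,1) = (4·1.650445 − 2.326882) / 3 = 1.424966
T(2,1) = (4·1.503890 − 1.650445) / 3 = 1.455038
T(3,1) = (4·1.468484 − 1.503890) / 3 = 1.456682
T(2,2) = (16·1.455038 − 1.424966) / 15 = 1.457043
T(3,2) = (16·1.456682 − 1.455038) / 15 = 1.456792
T(3,3) = 1.456792 + (1.456792 − 1.457043)/63 = 1.456788
(Column j=1 coincides with Simpson's rule on the same nodes.)

1.4568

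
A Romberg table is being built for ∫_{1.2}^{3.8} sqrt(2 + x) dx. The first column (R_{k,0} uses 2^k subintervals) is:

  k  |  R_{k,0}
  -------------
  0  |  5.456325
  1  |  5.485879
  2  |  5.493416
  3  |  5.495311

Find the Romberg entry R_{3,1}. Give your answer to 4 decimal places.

5.4959

R_{3,1} = 5.495311 + (5.495311 − 5.493416)/3 = 5.495943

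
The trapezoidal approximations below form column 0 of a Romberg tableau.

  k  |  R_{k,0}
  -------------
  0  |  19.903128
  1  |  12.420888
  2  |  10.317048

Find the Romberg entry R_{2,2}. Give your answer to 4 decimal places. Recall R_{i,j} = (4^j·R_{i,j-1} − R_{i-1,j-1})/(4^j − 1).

R_{1,1} = 12.420888 + (12.420888 − 19.903128)/3 = 9.926808
R_{2,1} = 10.317048 + (10.317048 − 12.420888)/3 = 9.615768
R_{2,2} = (16·9.615768 − 9.926808) / 15 = 9.595032

9.5950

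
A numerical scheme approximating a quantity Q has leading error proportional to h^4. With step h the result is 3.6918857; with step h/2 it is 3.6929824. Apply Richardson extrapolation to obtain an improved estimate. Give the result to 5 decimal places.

3.69306

The leading error scales as h^4; refining by a factor of 2 reduces it by 2^4 = 16.
Extrapolated value = (16·A(h/2) − A(h)) / (16 − 1)
= (16·3.6929824 − 3.6918857) / 15
= 55.3958327 / 15 = 3.6930555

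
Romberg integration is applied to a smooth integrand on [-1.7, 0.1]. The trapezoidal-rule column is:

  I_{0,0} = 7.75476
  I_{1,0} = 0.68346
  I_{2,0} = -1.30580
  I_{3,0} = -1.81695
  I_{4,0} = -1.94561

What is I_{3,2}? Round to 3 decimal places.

I_{2,1} = (4·(-1.30580) − 0.68346) / 3 = -1.96889
I_{3,1} = (4·(-1.81695) − (-1.30580)) / 3 = -1.98733
I_{3,2} = -1.98733 + (-1.98733 − (-1.96889))/15 = -1.98856
(Column j=1 coincides with Simpson's rule on the same nodes.)

-1.989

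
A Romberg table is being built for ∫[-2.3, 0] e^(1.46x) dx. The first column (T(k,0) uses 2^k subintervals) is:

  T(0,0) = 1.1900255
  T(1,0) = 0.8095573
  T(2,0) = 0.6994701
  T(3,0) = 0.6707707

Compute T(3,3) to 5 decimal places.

0.66109

T(1,1) = (4·0.8095573 − 1.1900255) / 3 = 0.6827346
T(2,1) = (4·0.6994701 − 0.8095573) / 3 = 0.6627744
T(3,1) = 0.6707707 + (0.6707707 − 0.6994701)/3 = 0.6612042
T(2,2) = 0.6627744 + (0.6627744 − 0.6827346)/15 = 0.6614437
T(3,2) = 0.6612042 + (0.6612042 − 0.6627744)/15 = 0.6610995
T(3,3) = 0.6610995 + (0.6610995 − 0.6614437)/63 = 0.6610940
(Column j=1 coincides with Simpson's rule on the same nodes.)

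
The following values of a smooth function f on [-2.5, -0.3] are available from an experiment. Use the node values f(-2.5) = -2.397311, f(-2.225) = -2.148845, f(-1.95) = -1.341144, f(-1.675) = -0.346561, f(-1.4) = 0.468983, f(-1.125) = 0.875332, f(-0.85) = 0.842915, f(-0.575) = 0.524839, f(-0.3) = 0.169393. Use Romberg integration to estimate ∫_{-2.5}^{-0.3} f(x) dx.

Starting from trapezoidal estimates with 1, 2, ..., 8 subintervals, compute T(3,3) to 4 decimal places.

T(0,0) (trapezoid, 1 panel, h=2.2000): -2.450710
T(1,0) (trapezoid, 2 panels, h=1.1000): -0.709474
T(2,0) (trapezoid, 4 panels, h=0.5500): -0.628763
T(3,0) (trapezoid, 8 panels, h=0.2750): -0.615571
T(1,1) = -0.709474 + (-0.709474 − (-2.450710))/3 = -0.129062
T(2,1) = -0.628763 + (-0.628763 − (-0.709474))/3 = -0.601859
T(3,1) = -0.615571 + (-0.615571 − (-0.628763))/3 = -0.611174
T(2,2) = -0.601859 + (-0.601859 − (-0.129062))/15 = -0.633379
T(3,2) = -0.611174 + (-0.611174 − (-0.601859))/15 = -0.611795
T(3,3) = -0.611795 + (-0.611795 − (-0.633379))/63 = -0.611452

-0.6115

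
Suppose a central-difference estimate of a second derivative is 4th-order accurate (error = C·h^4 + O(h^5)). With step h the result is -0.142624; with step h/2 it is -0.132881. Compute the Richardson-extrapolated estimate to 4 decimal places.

-0.1322

The leading error scales as h^4; refining by a factor of 2 reduces it by 2^4 = 16.
Extrapolated value = (16·A(h/2) − A(h)) / (16 − 1)
= (16·(-0.132881) − (-0.142624)) / 15
= -1.983472 / 15 = -0.132231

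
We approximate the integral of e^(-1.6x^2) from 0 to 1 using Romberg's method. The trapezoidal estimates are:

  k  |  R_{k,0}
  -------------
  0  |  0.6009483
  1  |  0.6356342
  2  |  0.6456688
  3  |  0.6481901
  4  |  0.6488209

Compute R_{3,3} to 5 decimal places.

0.64903

Richardson extrapolation on the trapezoidal column (denominator 4−1=3):
R_{1,1} = 0.6356342 + (0.6356342 − 0.6009483)/3 = 0.6471962
R_{2,1} = (4·0.6456688 − 0.6356342) / 3 = 0.6490137
R_{3,1} = (4·0.6481901 − 0.6456688) / 3 = 0.6490305
R_{2,2} = 0.6490137 + (0.6490137 − 0.6471962)/15 = 0.6491349
R_{3,2} = 0.6490305 + (0.6490305 − 0.6490137)/15 = 0.6490316
R_{3,3} = (64·0.6490316 − 0.6491349) / 63 = 0.6490300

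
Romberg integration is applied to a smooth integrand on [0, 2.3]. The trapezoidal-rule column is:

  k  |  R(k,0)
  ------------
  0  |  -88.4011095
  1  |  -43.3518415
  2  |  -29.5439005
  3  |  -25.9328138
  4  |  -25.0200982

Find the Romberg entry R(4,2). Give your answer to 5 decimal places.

R(3,1) = (4·(-25.9328138) − (-29.5439005)) / 3 = -24.7291182
R(4,1) = -25.0200982 + (-25.0200982 − (-25.9328138))/3 = -24.7158597
R(4,2) = -24.7158597 + (-24.7158597 − (-24.7291182))/15 = -24.7149758
(Column j=1 coincides with Simpson's rule on the same nodes.)

-24.71498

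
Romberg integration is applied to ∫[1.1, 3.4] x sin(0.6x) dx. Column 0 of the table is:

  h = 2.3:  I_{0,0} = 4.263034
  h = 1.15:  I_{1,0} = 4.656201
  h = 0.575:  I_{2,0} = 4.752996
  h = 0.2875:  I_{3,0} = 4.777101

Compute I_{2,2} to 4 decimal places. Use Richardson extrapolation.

4.7851

Richardson extrapolation on the trapezoidal column (denominator 4−1=3):
I_{1,1} = (4·4.656201 − 4.263034) / 3 = 4.787257
I_{2,1} = 4.752996 + (4.752996 − 4.656201)/3 = 4.785261
I_{2,2} = (16·4.785261 − 4.787257) / 15 = 4.785128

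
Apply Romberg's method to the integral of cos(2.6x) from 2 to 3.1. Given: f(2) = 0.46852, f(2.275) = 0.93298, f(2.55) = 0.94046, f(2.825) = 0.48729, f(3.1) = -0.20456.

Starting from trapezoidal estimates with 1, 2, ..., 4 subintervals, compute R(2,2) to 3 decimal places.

0.716

R(0,0) (trapezoid, 1 panel, h=1.1000): 0.14518
R(1,0) (trapezoid, 2 panels, h=0.5500): 0.58984
R(2,0) (trapezoid, 4 panels, h=0.2750): 0.68550
R(1,1) = 0.58984 + (0.58984 − 0.14518)/3 = 0.73806
R(2,1) = 0.68550 + (0.68550 − 0.58984)/3 = 0.71739
R(2,2) = 0.71739 + (0.71739 − 0.73806)/15 = 0.71601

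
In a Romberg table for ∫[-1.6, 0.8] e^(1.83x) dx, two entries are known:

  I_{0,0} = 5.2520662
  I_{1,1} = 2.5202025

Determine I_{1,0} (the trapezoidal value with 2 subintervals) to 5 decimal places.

From I_{1,1} = (4·I_{1,0} − I_{0,0})/3, solve for I_{1,0}:
4·I_{1,0} = 3·2.5202025 + 5.2520662 = 12.8126737
I_{1,0} = 3.2031684

3.20317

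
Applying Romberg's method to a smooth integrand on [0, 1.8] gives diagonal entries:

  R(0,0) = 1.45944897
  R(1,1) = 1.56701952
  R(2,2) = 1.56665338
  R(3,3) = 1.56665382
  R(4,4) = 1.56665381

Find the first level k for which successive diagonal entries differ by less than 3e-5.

k = 3

|R(1,1) − R(0,0)| = 0.10757055 ≥ 3e-5
|R(2,2) − R(1,1)| = 0.00036614 ≥ 3e-5
|R(3,3) − R(2,2)| = 0.00000044 < 3e-5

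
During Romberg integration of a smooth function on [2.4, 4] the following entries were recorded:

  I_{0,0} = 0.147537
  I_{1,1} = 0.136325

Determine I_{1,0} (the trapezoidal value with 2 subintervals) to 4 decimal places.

0.1391

From I_{1,1} = (4·I_{1,0} − I_{0,0})/3, solve for I_{1,0}:
4·I_{1,0} = 3·0.136325 + 0.147537 = 0.556512
I_{1,0} = 0.139128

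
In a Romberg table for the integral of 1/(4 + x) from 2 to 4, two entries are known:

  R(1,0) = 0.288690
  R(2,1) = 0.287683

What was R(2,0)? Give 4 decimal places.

0.2879

From R(2,1) = (4·R(2,0) − R(1,0))/3, solve for R(2,0):
4·R(2,0) = 3·0.287683 + 0.288690 = 1.151739
R(2,0) = 0.287935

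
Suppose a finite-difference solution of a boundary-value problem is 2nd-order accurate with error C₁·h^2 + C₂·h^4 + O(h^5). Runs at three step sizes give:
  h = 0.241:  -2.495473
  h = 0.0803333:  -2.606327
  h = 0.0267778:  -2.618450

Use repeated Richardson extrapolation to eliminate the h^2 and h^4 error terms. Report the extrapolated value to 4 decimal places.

-2.6200

First eliminate the h^2 term (factor 3^2 = 9):
  B₁ = (9·(-2.606327) − (-2.495473))/8 = -2.620184
  B₂ = (9·(-2.618450) − (-2.606327))/8 = -2.619965
Then eliminate the h^4 term (factor 3^4 = 81):
  (81·(-2.619965) − (-2.620184))/80 = -2.619962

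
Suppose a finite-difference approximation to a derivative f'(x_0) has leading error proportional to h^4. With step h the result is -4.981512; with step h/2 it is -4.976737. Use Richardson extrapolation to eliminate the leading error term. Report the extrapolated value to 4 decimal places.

The leading error scales as h^4; refining by a factor of 2 reduces it by 2^4 = 16.
Extrapolated value = (16·A(h/2) − A(h)) / (16 − 1)
= (16·(-4.976737) − (-4.981512)) / 15
= -74.646280 / 15 = -4.976419

-4.9764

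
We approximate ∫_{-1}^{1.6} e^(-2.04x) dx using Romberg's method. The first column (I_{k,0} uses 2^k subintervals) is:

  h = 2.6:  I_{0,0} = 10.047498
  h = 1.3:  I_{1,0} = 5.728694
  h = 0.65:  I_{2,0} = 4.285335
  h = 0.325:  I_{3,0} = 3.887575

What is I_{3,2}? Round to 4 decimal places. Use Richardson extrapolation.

I_{2,1} = (4·4.285335 − 5.728694) / 3 = 3.804215
I_{3,1} = 3.887575 + (3.887575 − 4.285335)/3 = 3.754988
I_{3,2} = (16·3.754988 − 3.804215) / 15 = 3.751706

3.7517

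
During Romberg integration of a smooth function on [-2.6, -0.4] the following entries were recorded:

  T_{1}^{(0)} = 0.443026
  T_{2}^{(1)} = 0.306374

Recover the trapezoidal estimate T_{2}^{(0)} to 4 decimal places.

0.3405

From T_{2}^{(1)} = (4·T_{2}^{(0)} − T_{1}^{(0)})/3, solve for T_{2}^{(0)}:
4·T_{2}^{(0)} = 3·0.306374 + 0.443026 = 1.362148
T_{2}^{(0)} = 0.340537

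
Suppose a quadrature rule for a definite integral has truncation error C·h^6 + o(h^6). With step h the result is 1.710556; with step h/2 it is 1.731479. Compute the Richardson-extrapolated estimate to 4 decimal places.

1.7318

Extrapolated value = (64·A(h/2) − A(h)) / (64 − 1)
= (64·1.731479 − 1.710556) / 63
= 109.104100 / 63 = 1.731811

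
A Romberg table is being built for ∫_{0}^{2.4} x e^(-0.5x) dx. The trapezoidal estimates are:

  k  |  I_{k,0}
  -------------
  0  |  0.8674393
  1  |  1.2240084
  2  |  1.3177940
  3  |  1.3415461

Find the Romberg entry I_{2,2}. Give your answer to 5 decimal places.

I_{1,1} = (4·1.2240084 − 0.8674393) / 3 = 1.3428648
I_{2,1} = 1.3177940 + (1.3177940 − 1.2240084)/3 = 1.3490559
I_{2,2} = (16·1.3490559 − 1.3428648) / 15 = 1.3494686
(Column j=1 coincides with Simpson's rule on the same nodes.)

1.34947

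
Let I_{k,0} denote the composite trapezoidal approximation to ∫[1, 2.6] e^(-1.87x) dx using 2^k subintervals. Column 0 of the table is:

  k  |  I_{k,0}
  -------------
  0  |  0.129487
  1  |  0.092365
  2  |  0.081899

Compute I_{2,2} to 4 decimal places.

Richardson extrapolation on the trapezoidal column (denominator 4−1=3):
I_{1,1} = (4·0.092365 − 0.129487) / 3 = 0.079991
I_{2,1} = (4·0.081899 − 0.092365) / 3 = 0.078410
I_{2,2} = (16·0.078410 − 0.079991) / 15 = 0.078305

0.0783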